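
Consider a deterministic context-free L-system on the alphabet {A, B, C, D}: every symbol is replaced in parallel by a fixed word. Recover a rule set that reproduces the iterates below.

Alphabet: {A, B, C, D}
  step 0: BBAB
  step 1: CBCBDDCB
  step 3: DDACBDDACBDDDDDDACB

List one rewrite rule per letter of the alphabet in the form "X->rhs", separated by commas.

  step 0 ⇒ step 1: BBAB ⇒ CB·CB·DD·CB
    A ↦ DD
    B ↦ CB
    C ↦ A  (constrained at step 1)
    D ↦ A  (constrained at step 1)

A->DD, B->CB, C->A, D->A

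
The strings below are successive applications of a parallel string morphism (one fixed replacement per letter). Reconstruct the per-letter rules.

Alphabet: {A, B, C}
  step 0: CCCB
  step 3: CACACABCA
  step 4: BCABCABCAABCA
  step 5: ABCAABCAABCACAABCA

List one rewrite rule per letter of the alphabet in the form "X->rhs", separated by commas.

  step 4 ⇒ step 5: BCABCABCAABCA ⇒ A·B·CA·A·B·CA·A·B·CA·CA·A·B·CA
    A ↦ CA
    B ↦ A
    C ↦ B

A->CA, B->A, C->B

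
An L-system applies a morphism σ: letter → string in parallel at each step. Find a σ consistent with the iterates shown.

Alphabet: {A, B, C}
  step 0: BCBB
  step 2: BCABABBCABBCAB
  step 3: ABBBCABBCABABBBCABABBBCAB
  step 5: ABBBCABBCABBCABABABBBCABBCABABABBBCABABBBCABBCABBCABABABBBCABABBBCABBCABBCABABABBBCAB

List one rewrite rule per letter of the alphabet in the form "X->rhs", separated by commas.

A->BC, B->AB, C->B

  step 2 ⇒ step 3: BCABABBCABBCAB ⇒ AB·B·BC·AB·BC·AB·AB·B·BC·AB·AB·B·BC·AB
    A ↦ BC
    B ↦ AB
    C ↦ B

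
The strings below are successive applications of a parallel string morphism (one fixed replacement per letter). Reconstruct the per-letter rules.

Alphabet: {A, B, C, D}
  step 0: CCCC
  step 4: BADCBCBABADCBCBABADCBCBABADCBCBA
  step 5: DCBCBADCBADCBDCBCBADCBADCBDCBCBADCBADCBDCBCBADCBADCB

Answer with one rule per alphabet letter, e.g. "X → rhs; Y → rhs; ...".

A->B, B->DC, C->BA, D->C

  step 4 ⇒ step 5: BADCBCBABADCBCBABADCBCBABADCBCBA ⇒ DC·B·C·BA·DC·BA·DC·B·DC·B·C·BA·DC·BA·DC·B·DC·B·C·BA·DC·BA·DC·B·DC·B·C·BA·DC·BA·DC·B
    A ↦ B
    B ↦ DC
    C ↦ BA
    D ↦ C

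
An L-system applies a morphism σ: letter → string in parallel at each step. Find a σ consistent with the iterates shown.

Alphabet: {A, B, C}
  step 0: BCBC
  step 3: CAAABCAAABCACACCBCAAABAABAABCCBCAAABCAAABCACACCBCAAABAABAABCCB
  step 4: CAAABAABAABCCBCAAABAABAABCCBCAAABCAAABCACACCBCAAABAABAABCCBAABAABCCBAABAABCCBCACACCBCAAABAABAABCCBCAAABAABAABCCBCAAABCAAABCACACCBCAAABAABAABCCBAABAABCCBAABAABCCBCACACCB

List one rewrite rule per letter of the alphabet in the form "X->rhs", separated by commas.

A->AAB, B->CCB, C->CA

  step 3 ⇒ step 4: CAAABCAAABCACACCBCAAABAABAABCCBCAAABCAAABCACACCBCAAABAABAABCCB ⇒ CA·AAB·AAB·AAB·CCB·CA·AAB·AAB·AAB·CCB·CA·AAB·CA·AAB·CA·CA·CCB·CA·AAB·AAB·AAB·CCB·AAB·AAB·CCB·AAB·AAB·CCB·CA·CA·CCB·CA·AAB·AAB·AAB·CCB·CA·AAB·AAB·AAB·CCB·CA·AAB·CA·AAB·CA·CA·CCB·CA·AAB·AAB·AAB·CCB·AAB·AAB·CCB·AAB·AAB·CCB·CA·CA·CCB
    A ↦ AAB
    B ↦ CCB
    C ↦ CA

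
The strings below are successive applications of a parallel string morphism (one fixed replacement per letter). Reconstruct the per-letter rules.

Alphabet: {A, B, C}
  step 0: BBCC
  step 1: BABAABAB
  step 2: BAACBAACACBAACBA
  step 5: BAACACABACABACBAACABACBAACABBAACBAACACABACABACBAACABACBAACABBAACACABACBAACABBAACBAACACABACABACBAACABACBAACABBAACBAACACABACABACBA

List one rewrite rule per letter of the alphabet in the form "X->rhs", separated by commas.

  step 1 ⇒ step 2: BABAABAB ⇒ BA·AC·BA·AC·AC·BA·AC·BA
    A ↦ AC
    B ↦ BA
  step 0 ⇒ step 1: BBCC ⇒ BA·BA·AB·AB
    C ↦ AB

A->AC, B->BA, C->AB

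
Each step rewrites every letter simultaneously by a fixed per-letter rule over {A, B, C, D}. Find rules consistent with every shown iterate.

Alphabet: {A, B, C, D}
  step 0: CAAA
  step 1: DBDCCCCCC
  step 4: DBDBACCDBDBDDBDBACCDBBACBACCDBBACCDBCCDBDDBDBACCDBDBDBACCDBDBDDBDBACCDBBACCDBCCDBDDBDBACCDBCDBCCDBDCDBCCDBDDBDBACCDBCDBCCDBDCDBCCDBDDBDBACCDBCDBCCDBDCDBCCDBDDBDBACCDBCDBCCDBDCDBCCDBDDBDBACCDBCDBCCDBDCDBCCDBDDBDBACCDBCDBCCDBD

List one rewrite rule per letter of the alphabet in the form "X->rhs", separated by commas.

  step 0 ⇒ step 1: CAAA ⇒ DBD·CC·CC·CC
    A ↦ CC
    C ↦ DBD
    B ↦ CDB  (constrained at step 1)
    D ↦ BAC  (constrained at step 1)

A->CC, B->CDB, C->DBD, D->BAC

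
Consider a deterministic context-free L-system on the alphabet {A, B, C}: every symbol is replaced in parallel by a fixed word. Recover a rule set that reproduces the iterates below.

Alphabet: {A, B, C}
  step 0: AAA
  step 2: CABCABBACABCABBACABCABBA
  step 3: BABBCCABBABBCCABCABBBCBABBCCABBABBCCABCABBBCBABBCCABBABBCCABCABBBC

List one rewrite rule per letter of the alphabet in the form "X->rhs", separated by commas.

  step 2 ⇒ step 3: CABCABBACABCABBACABCABBA ⇒ BA·BBC·CAB·BA·BBC·CAB·CAB·BBC·BA·BBC·CAB·BA·BBC·CAB·CAB·BBC·BA·BBC·CAB·BA·BBC·CAB·CAB·BBC
    A ↦ BBC
    B ↦ CAB
    C ↦ BA

A->BBC, B->CAB, C->BA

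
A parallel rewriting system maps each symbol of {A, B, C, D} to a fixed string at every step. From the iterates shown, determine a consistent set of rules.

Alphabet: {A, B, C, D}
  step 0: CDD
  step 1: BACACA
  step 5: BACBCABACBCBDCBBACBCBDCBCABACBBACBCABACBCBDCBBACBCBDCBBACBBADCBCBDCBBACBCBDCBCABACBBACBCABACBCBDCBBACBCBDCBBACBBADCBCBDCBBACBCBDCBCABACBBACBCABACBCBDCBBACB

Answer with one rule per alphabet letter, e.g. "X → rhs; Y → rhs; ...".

A->DCB, B->CB, C->BA, D->CA

  step 0 ⇒ step 1: CDD ⇒ BA·CA·CA
    C ↦ BA
    D ↦ CA
    A ↦ DCB  (constrained at step 1)
    B ↦ CB  (constrained at step 1)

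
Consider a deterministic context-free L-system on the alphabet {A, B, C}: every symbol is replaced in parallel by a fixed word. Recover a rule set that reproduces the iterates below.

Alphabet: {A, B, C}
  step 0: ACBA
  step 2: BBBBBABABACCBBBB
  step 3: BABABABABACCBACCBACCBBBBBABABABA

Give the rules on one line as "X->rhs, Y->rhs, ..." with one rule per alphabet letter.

  step 2 ⇒ step 3: BBBBBABABACCBBBB ⇒ BA·BA·BA·BA·BA·CC·BA·CC·BA·CC·BB·BB·BA·BA·BA·BA
    A ↦ CC
    B ↦ BA
    C ↦ BB

A->CC, B->BA, C->BB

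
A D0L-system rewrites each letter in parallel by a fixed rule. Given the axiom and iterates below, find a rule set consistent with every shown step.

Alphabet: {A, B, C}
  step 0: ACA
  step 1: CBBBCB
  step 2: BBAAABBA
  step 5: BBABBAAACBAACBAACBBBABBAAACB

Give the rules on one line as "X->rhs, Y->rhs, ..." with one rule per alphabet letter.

  step 1 ⇒ step 2: CBBBCB ⇒ BB·A·A·A·BB·A
    B ↦ A
    C ↦ BB
  step 0 ⇒ step 1: ACA ⇒ CB·BB·CB
    A ↦ CB

A->CB, B->A, C->BB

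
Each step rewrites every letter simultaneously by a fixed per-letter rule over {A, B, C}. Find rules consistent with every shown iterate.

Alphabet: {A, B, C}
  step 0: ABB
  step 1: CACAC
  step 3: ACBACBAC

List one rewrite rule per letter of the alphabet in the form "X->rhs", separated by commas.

A->C, B->AC, C->B

  step 0 ⇒ step 1: ABB ⇒ C·AC·AC
    A ↦ C
    B ↦ AC
    C ↦ B  (constrained at step 1)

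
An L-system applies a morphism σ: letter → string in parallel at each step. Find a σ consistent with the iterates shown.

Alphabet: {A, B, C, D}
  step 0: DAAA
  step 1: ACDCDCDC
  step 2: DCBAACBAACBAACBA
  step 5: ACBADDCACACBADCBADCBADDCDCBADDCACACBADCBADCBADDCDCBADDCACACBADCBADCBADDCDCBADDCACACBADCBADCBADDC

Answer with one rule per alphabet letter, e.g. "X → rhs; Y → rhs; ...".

A->DC, B->D, C->BA, D->AC

  step 1 ⇒ step 2: ACDCDCDC ⇒ DC·BA·AC·BA·AC·BA·AC·BA
    A ↦ DC
    C ↦ BA
    D ↦ AC
    B ↦ D  (constrained at step 2)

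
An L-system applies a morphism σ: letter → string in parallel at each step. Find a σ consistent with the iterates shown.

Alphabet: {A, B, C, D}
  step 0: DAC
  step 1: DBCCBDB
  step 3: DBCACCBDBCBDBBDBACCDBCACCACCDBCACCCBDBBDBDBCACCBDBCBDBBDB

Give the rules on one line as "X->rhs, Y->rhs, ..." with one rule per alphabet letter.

A->C, B->ACC, C->BDB, D->DBC

  step 0 ⇒ step 1: DAC ⇒ DBC·C·BDB
    A ↦ C
    C ↦ BDB
    D ↦ DBC
    B ↦ ACC  (constrained at step 1)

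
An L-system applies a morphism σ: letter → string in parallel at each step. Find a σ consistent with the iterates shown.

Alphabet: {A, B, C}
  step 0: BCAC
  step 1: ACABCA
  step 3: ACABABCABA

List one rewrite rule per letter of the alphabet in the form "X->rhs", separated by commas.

  step 0 ⇒ step 1: BCAC ⇒ A·CA·B·CA
    A ↦ B
    B ↦ A
    C ↦ CA

A->B, B->A, C->CA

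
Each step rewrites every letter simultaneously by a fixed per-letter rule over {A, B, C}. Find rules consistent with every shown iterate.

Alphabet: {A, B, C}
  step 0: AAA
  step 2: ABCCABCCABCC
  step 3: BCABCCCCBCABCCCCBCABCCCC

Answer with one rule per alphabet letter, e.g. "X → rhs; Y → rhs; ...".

A->BC, B->AB, C->CC

  step 2 ⇒ step 3: ABCCABCCABCC ⇒ BC·AB·CC·CC·BC·AB·CC·CC·BC·AB·CC·CC
    A ↦ BC
    B ↦ AB
    C ↦ CC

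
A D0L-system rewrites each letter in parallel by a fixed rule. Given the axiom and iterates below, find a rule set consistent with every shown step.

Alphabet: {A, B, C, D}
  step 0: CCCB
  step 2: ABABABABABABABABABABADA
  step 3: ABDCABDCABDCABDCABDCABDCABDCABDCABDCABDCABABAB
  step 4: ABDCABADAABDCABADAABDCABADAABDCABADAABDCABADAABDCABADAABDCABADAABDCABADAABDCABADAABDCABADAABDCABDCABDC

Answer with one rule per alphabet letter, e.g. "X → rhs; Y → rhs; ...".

A->AB, B->DC, C->ADA, D->AB

  step 3 ⇒ step 4: ABDCABDCABDCABDCABDCABDCABDCABDCABDCABDCABABAB ⇒ AB·DC·AB·ADA·AB·DC·AB·ADA·AB·DC·AB·ADA·AB·DC·AB·ADA·AB·DC·AB·ADA·AB·DC·AB·ADA·AB·DC·AB·ADA·AB·DC·AB·ADA·AB·DC·AB·ADA·AB·DC·AB·ADA·AB·DC·AB·DC·AB·DC
    A ↦ AB
    B ↦ DC
    C ↦ ADA
    D ↦ AB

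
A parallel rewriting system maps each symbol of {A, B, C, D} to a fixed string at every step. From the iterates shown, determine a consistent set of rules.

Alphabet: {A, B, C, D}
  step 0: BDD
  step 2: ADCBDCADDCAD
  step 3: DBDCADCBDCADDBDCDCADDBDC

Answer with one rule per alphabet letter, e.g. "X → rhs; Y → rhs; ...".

A->DB, B->CB, C->AD, D->DC

  step 2 ⇒ step 3: ADCBDCADDCAD ⇒ DB·DC·AD·CB·DC·AD·DB·DC·DC·AD·DB·DC
    A ↦ DB
    B ↦ CB
    C ↦ AD
    D ↦ DC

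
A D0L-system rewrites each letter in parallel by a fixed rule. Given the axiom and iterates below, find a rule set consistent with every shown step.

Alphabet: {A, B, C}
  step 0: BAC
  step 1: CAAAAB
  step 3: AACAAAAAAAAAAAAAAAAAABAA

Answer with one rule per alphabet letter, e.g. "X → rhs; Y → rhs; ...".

  step 0 ⇒ step 1: BAC ⇒ CA·AA·AB
    A ↦ AA
    B ↦ CA
    C ↦ AB

A->AA, B->CA, C->AB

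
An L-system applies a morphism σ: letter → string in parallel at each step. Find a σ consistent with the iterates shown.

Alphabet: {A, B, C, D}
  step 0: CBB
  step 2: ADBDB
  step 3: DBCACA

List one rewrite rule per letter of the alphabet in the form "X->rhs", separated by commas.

A->DB, B->A, C->B, D->C

  step 2 ⇒ step 3: ADBDB ⇒ DB·C·A·C·A
    A ↦ DB
    B ↦ A
    D ↦ C
    C ↦ B  (constrained at step 0)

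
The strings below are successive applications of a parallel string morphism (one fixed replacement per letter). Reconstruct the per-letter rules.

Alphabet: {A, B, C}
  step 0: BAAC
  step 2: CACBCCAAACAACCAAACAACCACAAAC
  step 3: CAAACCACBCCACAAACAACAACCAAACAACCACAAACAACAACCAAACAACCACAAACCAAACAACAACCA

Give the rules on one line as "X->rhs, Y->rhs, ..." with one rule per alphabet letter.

A->AAC, B->CBC, C->CA

  step 2 ⇒ step 3: CACBCCAAACAACCAAACAACCACAAAC ⇒ CA·AAC·CA·CBC·CA·CA·AAC·AAC·AAC·CA·AAC·AAC·CA·CA·AAC·AAC·AAC·CA·AAC·AAC·CA·CA·AAC·CA·AAC·AAC·AAC·CA
    A ↦ AAC
    B ↦ CBC
    C ↦ CA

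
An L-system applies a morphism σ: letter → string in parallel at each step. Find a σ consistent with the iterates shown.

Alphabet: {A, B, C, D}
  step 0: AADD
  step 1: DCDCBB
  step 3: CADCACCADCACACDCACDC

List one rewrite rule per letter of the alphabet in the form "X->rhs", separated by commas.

A->DC, B->CA, C->AC, D->B

  step 0 ⇒ step 1: AADD ⇒ DC·DC·B·B
    A ↦ DC
    D ↦ B
    B ↦ CA  (constrained at step 1)
    C ↦ AC  (constrained at step 1)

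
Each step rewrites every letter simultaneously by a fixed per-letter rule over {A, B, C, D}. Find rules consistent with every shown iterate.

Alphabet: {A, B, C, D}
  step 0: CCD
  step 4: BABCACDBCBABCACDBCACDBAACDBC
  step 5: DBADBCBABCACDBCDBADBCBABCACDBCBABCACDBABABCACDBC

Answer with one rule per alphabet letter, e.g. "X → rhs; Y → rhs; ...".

  step 4 ⇒ step 5: BABCACDBCBABCACDBCACDBAACDBC ⇒ D·BA·D·BC·BA·BC·AC·D·BC·D·BA·D·BC·BA·BC·AC·D·BC·BA·BC·AC·D·BA·BA·BC·AC·D·BC
    A ↦ BA
    B ↦ D
    C ↦ BC
    D ↦ AC

A->BA, B->D, C->BC, D->AC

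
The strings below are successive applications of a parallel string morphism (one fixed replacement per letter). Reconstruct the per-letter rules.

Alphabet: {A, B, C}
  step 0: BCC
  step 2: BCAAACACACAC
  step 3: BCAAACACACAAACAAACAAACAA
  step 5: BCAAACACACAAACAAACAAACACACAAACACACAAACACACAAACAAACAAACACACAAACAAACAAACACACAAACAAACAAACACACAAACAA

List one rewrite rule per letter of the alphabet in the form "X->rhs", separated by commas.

A->AC, B->BC, C->AA

  step 2 ⇒ step 3: BCAAACACACAC ⇒ BC·AA·AC·AC·AC·AA·AC·AA·AC·AA·AC·AA
    A ↦ AC
    B ↦ BC
    C ↦ AA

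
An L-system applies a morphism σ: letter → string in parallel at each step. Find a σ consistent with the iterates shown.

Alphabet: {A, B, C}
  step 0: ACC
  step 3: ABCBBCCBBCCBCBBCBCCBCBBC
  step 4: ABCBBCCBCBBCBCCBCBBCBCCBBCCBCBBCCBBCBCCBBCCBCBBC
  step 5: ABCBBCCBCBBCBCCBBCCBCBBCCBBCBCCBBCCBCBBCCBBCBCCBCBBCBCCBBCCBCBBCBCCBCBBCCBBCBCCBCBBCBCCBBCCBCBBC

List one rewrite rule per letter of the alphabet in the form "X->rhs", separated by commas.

A->AB, B->CB, C->BC

  step 4 ⇒ step 5: ABCBBCCBCBBCBCCBCBBCBCCBBCCBCBBCCBBCBCCBBCCBCBBC ⇒ AB·CB·BC·CB·CB·BC·BC·CB·BC·CB·CB·BC·CB·BC·BC·CB·BC·CB·CB·BC·CB·BC·BC·CB·CB·BC·BC·CB·BC·CB·CB·BC·BC·CB·CB·BC·CB·BC·BC·CB·CB·BC·BC·CB·BC·CB·CB·BC
    A ↦ AB
    B ↦ CB
    C ↦ BC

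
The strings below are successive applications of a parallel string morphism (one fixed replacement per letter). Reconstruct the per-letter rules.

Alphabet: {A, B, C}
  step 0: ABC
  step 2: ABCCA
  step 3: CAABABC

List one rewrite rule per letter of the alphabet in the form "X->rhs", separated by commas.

  step 2 ⇒ step 3: ABCCA ⇒ C·A·AB·AB·C
    A ↦ C
    B ↦ A
    C ↦ AB

A->C, B->A, C->AB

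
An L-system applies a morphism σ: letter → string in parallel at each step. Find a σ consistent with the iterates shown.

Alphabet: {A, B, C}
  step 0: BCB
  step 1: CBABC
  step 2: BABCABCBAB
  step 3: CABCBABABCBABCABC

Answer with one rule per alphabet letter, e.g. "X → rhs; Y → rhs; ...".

  step 2 ⇒ step 3: BABCABCBAB ⇒ C·AB·C·BAB·AB·C·BAB·C·AB·C
    A ↦ AB
    B ↦ C
    C ↦ BAB

A->AB, B->C, C->BAB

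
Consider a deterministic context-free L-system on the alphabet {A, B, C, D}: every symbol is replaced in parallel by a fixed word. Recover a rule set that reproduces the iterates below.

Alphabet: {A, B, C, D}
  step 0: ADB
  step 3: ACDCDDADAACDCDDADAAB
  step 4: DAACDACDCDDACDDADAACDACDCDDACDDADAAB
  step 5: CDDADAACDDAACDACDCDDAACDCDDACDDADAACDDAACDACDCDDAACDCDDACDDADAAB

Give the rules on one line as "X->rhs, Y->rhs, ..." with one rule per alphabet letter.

  step 4 ⇒ step 5: DAACDACDCDDACDDADAACDACDCDDACDDADAAB ⇒ CD·DA·DA·A·CD·DA·A·CD·A·CD·CD·DA·A·CD·CD·DA·CD·DA·DA·A·CD·DA·A·CD·A·CD·CD·DA·A·CD·CD·DA·CD·DA·DA·AB
    A ↦ DA
    B ↦ AB
    C ↦ A
    D ↦ CD

A->DA, B->AB, C->A, D->CD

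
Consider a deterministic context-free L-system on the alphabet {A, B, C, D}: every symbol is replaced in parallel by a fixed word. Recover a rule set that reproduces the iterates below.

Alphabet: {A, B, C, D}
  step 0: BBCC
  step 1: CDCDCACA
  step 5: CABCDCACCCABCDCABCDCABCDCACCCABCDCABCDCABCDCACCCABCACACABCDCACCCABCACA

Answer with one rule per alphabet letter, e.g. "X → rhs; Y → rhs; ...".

A->B, B->CD, C->CA, D->CC

  step 0 ⇒ step 1: BBCC ⇒ CD·CD·CA·CA
    B ↦ CD
    C ↦ CA
    A ↦ B  (constrained at step 1)
    D ↦ CC  (constrained at step 1)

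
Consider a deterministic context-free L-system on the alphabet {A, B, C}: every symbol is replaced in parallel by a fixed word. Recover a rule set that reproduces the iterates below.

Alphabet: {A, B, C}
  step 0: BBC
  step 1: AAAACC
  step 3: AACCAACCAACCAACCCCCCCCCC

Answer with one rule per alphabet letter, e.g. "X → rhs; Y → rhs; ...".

  step 0 ⇒ step 1: BBC ⇒ AA·AA·CC
    B ↦ AA
    C ↦ CC
    A ↦ BC  (constrained at step 1)

A->BC, B->AA, C->CC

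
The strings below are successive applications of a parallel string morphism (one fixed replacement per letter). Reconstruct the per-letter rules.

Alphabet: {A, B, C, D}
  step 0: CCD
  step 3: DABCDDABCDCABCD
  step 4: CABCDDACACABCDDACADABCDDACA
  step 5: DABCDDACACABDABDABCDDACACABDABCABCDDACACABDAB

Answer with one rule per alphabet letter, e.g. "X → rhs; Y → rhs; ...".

  step 4 ⇒ step 5: CABCDDACACABCDDACADABCDDACA ⇒ DA·B·CD·DA·CA·CA·B·DA·B·DA·B·CD·DA·CA·CA·B·DA·B·CA·B·CD·DA·CA·CA·B·DA·B
    A ↦ B
    B ↦ CD
    C ↦ DA
    D ↦ CA

A->B, B->CD, C->DA, D->CA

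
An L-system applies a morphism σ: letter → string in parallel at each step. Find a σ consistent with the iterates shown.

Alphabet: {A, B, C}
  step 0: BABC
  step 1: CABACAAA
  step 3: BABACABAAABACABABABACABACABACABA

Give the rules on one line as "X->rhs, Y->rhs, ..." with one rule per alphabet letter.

  step 0 ⇒ step 1: BABC ⇒ CA·BA·CA·AA
    A ↦ BA
    B ↦ CA
    C ↦ AA

A->BA, B->CA, C->AA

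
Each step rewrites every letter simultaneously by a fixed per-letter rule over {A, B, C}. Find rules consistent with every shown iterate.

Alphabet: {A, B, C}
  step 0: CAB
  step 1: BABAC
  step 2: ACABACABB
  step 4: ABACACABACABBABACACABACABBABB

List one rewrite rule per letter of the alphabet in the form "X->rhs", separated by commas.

A->AB, B->AC, C->B

  step 1 ⇒ step 2: BABAC ⇒ AC·AB·AC·AB·B
    A ↦ AB
    B ↦ AC
    C ↦ B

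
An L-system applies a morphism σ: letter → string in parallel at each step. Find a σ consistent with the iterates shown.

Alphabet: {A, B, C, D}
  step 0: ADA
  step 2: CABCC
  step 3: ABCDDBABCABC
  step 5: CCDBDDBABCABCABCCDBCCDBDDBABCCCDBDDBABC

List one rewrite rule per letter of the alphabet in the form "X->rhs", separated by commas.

  step 2 ⇒ step 3: CABCC ⇒ ABC·D·DB·ABC·ABC
    A ↦ D
    B ↦ DB
    C ↦ ABC
    D ↦ C  (constrained at step 0)

A->D, B->DB, C->ABC, D->C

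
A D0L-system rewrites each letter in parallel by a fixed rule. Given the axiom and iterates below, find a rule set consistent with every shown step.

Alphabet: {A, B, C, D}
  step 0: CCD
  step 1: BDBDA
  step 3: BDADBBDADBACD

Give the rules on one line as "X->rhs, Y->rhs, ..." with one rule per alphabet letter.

A->DB, B->CD, C->BD, D->A

  step 0 ⇒ step 1: CCD ⇒ BD·BD·A
    C ↦ BD
    D ↦ A
    A ↦ DB  (constrained at step 1)
    B ↦ CD  (constrained at step 1)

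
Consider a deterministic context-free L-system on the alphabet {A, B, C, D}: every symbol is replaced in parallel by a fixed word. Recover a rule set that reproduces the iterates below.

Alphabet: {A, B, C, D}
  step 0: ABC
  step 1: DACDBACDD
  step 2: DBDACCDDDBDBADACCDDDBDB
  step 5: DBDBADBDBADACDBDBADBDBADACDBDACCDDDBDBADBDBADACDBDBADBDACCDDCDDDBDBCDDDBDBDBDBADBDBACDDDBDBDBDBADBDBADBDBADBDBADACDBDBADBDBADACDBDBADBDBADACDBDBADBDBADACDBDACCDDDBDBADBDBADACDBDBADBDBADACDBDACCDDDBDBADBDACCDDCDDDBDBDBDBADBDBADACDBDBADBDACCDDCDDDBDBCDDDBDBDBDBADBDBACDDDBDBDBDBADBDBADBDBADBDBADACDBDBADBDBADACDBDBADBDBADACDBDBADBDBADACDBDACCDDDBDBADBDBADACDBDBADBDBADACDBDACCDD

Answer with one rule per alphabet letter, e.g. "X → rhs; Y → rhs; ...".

  step 1 ⇒ step 2: DACDBACDD ⇒ DB·DAC·CDD·DB·DBA·DAC·CDD·DB·DB
    A ↦ DAC
    B ↦ DBA
    C ↦ CDD
    D ↦ DB

A->DAC, B->DBA, C->CDD, D->DB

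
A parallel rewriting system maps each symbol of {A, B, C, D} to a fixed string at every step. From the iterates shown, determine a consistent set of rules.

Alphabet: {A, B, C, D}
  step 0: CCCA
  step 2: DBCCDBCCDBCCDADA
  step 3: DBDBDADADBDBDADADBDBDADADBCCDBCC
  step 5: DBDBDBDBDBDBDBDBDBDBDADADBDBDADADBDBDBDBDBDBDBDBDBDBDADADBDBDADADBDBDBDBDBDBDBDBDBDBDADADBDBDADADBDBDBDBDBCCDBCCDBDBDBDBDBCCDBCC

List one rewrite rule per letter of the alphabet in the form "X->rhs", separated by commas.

  step 2 ⇒ step 3: DBCCDBCCDBCCDADA ⇒ DB·DB·DA·DA·DB·DB·DA·DA·DB·DB·DA·DA·DB·CC·DB·CC
    A ↦ CC
    B ↦ DB
    C ↦ DA
    D ↦ DB

A->CC, B->DB, C->DA, D->DB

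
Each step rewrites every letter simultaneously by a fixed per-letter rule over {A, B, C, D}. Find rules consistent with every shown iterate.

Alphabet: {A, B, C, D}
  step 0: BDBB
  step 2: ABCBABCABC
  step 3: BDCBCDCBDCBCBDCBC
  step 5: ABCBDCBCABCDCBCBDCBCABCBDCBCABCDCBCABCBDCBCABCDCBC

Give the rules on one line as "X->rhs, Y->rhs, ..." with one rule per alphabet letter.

  step 2 ⇒ step 3: ABCBABCABC ⇒ B·DC·BC·DC·B·DC·BC·B·DC·BC
    A ↦ B
    B ↦ DC
    C ↦ BC
    D ↦ A  (constrained at step 0)

A->B, B->DC, C->BC, D->A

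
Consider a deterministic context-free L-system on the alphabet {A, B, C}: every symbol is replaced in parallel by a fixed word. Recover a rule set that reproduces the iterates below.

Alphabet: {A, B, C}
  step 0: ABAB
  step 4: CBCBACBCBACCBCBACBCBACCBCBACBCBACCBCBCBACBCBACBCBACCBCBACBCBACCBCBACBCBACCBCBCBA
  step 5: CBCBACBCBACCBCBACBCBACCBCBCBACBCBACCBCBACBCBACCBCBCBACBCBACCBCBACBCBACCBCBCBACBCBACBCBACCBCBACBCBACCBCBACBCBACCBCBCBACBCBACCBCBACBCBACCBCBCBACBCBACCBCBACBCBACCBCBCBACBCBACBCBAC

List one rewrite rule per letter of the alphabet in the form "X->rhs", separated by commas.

A->C, B->CBA, C->CB

  step 4 ⇒ step 5: CBCBACBCBACCBCBACBCBACCBCBACBCBACCBCBCBACBCBACBCBACCBCBACBCBACCBCBACBCBACCBCBCBA ⇒ CB·CBA·CB·CBA·C·CB·CBA·CB·CBA·C·CB·CB·CBA·CB·CBA·C·CB·CBA·CB·CBA·C·CB·CB·CBA·CB·CBA·C·CB·CBA·CB·CBA·C·CB·CB·CBA·CB·CBA·CB·CBA·C·CB·CBA·CB·CBA·C·CB·CBA·CB·CBA·C·CB·CB·CBA·CB·CBA·C·CB·CBA·CB·CBA·C·CB·CB·CBA·CB·CBA·C·CB·CBA·CB·CBA·C·CB·CB·CBA·CB·CBA·CB·CBA·C
    A ↦ C
    B ↦ CBA
    C ↦ CB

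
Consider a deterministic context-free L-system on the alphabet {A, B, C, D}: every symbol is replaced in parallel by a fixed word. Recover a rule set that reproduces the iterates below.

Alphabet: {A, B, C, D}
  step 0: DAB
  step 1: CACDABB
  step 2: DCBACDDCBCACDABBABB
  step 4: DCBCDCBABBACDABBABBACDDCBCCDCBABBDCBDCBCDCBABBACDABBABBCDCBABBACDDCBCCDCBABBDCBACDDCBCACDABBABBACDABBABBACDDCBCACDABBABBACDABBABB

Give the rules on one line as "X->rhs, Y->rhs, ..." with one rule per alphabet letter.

A->ACD, B->ABB, C->DCB, D->C

  step 1 ⇒ step 2: CACDABB ⇒ DCB·ACD·DCB·C·ACD·ABB·ABB
    A ↦ ACD
    B ↦ ABB
    C ↦ DCB
    D ↦ C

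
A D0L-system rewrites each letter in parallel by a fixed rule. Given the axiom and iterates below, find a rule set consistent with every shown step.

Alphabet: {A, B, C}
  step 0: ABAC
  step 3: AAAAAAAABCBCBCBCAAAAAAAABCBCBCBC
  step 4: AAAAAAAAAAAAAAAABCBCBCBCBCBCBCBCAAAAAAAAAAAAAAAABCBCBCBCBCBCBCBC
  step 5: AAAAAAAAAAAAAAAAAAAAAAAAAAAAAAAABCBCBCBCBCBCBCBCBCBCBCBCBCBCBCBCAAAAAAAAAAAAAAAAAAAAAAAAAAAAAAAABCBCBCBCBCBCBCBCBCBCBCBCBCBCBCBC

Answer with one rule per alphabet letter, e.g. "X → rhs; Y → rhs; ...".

  step 4 ⇒ step 5: AAAAAAAAAAAAAAAABCBCBCBCBCBCBCBCAAAAAAAAAAAAAAAABCBCBCBCBCBCBCBC ⇒ AA·AA·AA·AA·AA·AA·AA·AA·AA·AA·AA·AA·AA·AA·AA·AA·BC·BC·BC·BC·BC·BC·BC·BC·BC·BC·BC·BC·BC·BC·BC·BC·AA·AA·AA·AA·AA·AA·AA·AA·AA·AA·AA·AA·AA·AA·AA·AA·BC·BC·BC·BC·BC·BC·BC·BC·BC·BC·BC·BC·BC·BC·BC·BC
    A ↦ AA
    B ↦ BC
    C ↦ BC

A->AA, B->BC, C->BC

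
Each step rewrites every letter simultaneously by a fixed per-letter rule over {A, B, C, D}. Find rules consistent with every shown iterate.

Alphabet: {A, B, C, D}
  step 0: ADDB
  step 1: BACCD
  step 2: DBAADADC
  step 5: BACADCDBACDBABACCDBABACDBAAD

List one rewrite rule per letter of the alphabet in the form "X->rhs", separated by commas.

  step 1 ⇒ step 2: BACCD ⇒ D·BA·AD·AD·C
    A ↦ BA
    B ↦ D
    C ↦ AD
    D ↦ C

A->BA, B->D, C->AD, D->C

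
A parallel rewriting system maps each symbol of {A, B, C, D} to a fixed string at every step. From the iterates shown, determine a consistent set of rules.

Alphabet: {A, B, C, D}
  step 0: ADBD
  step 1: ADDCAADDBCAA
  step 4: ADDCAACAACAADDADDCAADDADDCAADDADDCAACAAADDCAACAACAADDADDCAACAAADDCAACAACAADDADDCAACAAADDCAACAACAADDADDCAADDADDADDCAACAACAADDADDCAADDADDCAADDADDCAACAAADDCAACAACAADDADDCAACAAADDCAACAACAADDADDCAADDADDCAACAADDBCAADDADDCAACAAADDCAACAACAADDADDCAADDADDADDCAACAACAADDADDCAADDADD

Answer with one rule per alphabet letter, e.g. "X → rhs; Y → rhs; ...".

A->ADD, B->DDB, C->CA, D->CAA

  step 0 ⇒ step 1: ADBD ⇒ ADD·CAA·DDB·CAA
    A ↦ ADD
    B ↦ DDB
    D ↦ CAA
    C ↦ CA  (constrained at step 1)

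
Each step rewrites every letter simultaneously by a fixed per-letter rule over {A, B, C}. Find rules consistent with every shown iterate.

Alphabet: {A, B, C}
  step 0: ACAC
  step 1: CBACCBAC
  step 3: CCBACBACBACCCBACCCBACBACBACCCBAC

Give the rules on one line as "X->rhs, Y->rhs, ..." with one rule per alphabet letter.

A->C, B->C, C->BAC

  step 0 ⇒ step 1: ACAC ⇒ C·BAC·C·BAC
    A ↦ C
    C ↦ BAC
    B ↦ C  (constrained at step 1)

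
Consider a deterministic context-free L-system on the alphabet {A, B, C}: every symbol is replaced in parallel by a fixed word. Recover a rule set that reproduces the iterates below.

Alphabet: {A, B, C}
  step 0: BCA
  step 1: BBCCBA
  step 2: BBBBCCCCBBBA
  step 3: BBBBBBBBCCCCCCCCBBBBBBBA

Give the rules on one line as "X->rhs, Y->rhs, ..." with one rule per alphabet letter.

A->BA, B->BB, C->CC

  step 2 ⇒ step 3: BBBBCCCCBBBA ⇒ BB·BB·BB·BB·CC·CC·CC·CC·BB·BB·BB·BA
    A ↦ BA
    B ↦ BB
    C ↦ CC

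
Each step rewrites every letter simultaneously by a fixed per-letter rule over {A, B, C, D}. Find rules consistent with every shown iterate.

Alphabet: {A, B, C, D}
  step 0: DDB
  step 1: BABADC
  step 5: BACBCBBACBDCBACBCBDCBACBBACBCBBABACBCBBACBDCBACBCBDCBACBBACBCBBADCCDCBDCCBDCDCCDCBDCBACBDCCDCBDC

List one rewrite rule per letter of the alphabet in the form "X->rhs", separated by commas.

A->CD, B->DC, C->CB, D->BA

  step 0 ⇒ step 1: DDB ⇒ BA·BA·DC
    B ↦ DC
    D ↦ BA
    A ↦ CD  (constrained at step 1)
    C ↦ CB  (constrained at step 1)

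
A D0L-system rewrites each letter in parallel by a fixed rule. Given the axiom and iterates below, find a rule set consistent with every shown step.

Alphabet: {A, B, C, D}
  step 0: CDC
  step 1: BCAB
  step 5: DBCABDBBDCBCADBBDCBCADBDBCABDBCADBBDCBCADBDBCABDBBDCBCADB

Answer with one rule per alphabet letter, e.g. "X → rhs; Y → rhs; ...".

A->DCB, B->DB, C->B, D->CA

  step 0 ⇒ step 1: CDC ⇒ B·CA·B
    C ↦ B
    D ↦ CA
    A ↦ DCB  (constrained at step 1)
    B ↦ DB  (constrained at step 1)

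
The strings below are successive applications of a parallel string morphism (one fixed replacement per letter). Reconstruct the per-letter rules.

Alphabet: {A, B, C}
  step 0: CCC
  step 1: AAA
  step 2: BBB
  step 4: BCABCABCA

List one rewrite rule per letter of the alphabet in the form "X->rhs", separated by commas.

A->B, B->BC, C->A

  step 1 ⇒ step 2: AAA ⇒ B·B·B
    A ↦ B
    B ↦ BC  (constrained at step 2)
  step 0 ⇒ step 1: CCC ⇒ A·A·A
    C ↦ A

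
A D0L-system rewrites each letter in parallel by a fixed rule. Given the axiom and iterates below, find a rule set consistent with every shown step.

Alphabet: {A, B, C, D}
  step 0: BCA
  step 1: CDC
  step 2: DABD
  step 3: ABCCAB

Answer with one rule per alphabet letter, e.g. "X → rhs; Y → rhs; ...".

  step 2 ⇒ step 3: DABD ⇒ AB·C·C·AB
    A ↦ C
    B ↦ C
    D ↦ AB
  step 0 ⇒ step 1: BCA ⇒ C·D·C
    C ↦ D

A->C, B->C, C->D, D->AB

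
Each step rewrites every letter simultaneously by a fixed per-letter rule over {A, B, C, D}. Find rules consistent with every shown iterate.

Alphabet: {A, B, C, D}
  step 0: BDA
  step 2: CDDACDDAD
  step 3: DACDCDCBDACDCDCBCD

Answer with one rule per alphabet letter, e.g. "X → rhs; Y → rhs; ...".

  step 2 ⇒ step 3: CDDACDDAD ⇒ DA·CD·CD·CB·DA·CD·CD·CB·CD
    A ↦ CB
    C ↦ DA
    D ↦ CD
    B ↦ D  (constrained at step 0)

A->CB, B->D, C->DA, D->CD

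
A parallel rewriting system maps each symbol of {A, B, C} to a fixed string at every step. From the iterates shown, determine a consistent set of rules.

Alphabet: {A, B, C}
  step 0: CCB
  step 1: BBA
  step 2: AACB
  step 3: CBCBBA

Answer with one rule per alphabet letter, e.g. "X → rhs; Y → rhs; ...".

  step 2 ⇒ step 3: AACB ⇒ CB·CB·B·A
    A ↦ CB
    B ↦ A
    C ↦ B

A->CB, B->A, C->B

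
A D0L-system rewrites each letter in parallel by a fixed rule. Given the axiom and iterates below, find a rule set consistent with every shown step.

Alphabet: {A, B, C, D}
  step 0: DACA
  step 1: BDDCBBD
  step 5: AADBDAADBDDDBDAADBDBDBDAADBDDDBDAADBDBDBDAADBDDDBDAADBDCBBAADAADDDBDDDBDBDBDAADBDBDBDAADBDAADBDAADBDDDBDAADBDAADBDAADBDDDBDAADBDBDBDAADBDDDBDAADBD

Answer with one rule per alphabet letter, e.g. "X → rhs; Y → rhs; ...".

A->D, B->AAD, C->CBB, D->BD

  step 0 ⇒ step 1: DACA ⇒ BD·D·CBB·D
    A ↦ D
    C ↦ CBB
    D ↦ BD
    B ↦ AAD  (constrained at step 1)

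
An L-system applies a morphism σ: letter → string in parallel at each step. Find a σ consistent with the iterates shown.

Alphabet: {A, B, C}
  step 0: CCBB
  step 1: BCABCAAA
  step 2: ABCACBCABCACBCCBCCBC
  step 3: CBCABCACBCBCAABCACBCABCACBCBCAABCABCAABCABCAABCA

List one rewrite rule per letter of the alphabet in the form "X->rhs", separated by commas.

A->CBC, B->A, C->BCA

  step 2 ⇒ step 3: ABCACBCABCACBCCBCCBC ⇒ CBC·A·BCA·CBC·BCA·A·BCA·CBC·A·BCA·CBC·BCA·A·BCA·BCA·A·BCA·BCA·A·BCA
    A ↦ CBC
    B ↦ A
    C ↦ BCA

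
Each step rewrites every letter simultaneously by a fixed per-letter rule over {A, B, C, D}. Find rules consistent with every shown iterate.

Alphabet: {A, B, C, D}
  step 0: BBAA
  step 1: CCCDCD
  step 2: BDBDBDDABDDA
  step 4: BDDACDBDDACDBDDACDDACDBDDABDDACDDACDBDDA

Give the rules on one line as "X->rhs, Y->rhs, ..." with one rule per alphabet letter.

A->CD, B->C, C->BD, D->DA

  step 1 ⇒ step 2: CCCDCD ⇒ BD·BD·BD·DA·BD·DA
    C ↦ BD
    D ↦ DA
  step 0 ⇒ step 1: BBAA ⇒ C·C·CD·CD
    A ↦ CD
  step 0 ⇒ step 1: BBAA ⇒ C·C·CD·CD
    B ↦ C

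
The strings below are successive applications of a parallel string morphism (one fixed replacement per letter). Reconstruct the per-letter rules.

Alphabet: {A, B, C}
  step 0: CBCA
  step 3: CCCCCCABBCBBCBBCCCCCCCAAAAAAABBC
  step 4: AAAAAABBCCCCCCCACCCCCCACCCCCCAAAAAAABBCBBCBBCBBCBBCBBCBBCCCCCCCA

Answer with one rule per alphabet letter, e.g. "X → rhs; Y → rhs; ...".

  step 3 ⇒ step 4: CCCCCCABBCBBCBBCCCCCCCAAAAAAABBC ⇒ A·A·A·A·A·A·BBC·CCC·CCC·A·CCC·CCC·A·CCC·CCC·A·A·A·A·A·A·A·BBC·BBC·BBC·BBC·BBC·BBC·BBC·CCC·CCC·A
    A ↦ BBC
    B ↦ CCC
    C ↦ A

A->BBC, B->CCC, C->A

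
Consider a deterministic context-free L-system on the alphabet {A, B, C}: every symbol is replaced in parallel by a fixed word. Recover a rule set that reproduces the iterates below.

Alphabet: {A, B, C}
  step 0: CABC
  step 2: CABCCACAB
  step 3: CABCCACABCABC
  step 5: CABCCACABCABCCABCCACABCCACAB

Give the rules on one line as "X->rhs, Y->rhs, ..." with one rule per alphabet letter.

A->B, B->C, C->CA

  step 2 ⇒ step 3: CABCCACAB ⇒ CA·B·C·CA·CA·B·CA·B·C
    A ↦ B
    B ↦ C
    C ↦ CA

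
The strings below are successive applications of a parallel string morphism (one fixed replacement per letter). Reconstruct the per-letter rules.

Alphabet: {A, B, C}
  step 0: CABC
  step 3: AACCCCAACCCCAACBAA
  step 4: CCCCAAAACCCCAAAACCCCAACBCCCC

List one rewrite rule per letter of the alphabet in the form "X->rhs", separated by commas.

  step 3 ⇒ step 4: AACCCCAACCCCAACBAA ⇒ CC·CC·A·A·A·A·CC·CC·A·A·A·A·CC·CC·A·ACB·CC·CC
    A ↦ CC
    B ↦ ACB
    C ↦ A

A->CC, B->ACB, C->A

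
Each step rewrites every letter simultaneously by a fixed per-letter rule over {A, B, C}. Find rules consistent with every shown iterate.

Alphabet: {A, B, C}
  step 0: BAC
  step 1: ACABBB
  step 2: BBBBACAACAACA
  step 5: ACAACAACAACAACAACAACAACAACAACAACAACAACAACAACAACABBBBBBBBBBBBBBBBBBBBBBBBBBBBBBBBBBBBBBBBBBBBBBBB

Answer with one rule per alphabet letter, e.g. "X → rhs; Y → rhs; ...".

  step 1 ⇒ step 2: ACABBB ⇒ B·BB·B·ACA·ACA·ACA
    A ↦ B
    B ↦ ACA
    C ↦ BB

A->B, B->ACA, C->BB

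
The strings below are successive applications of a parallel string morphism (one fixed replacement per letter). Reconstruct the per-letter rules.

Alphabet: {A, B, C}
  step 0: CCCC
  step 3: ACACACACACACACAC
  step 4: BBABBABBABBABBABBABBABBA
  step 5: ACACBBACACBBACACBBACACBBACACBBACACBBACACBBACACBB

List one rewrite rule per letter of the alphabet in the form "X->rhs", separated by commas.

A->BB, B->AC, C->A

  step 4 ⇒ step 5: BBABBABBABBABBABBABBABBA ⇒ AC·AC·BB·AC·AC·BB·AC·AC·BB·AC·AC·BB·AC·AC·BB·AC·AC·BB·AC·AC·BB·AC·AC·BB
    A ↦ BB
    B ↦ AC
  step 3 ⇒ step 4: ACACACACACACACAC ⇒ BB·A·BB·A·BB·A·BB·A·BB·A·BB·A·BB·A·BB·A
    C ↦ A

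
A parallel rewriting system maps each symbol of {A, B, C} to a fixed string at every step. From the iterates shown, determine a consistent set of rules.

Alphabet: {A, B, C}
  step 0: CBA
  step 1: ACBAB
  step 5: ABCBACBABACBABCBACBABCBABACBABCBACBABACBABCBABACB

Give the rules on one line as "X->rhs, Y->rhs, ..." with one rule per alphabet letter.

A->AB, B->CB, C->A

  step 0 ⇒ step 1: CBA ⇒ A·CB·AB
    A ↦ AB
    B ↦ CB
    C ↦ A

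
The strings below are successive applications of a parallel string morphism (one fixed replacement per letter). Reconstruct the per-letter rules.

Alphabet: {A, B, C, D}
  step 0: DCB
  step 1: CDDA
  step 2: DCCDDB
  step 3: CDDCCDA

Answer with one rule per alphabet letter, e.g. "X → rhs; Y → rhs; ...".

  step 2 ⇒ step 3: DCCDDB ⇒ C·D·D·C·C·DA
    B ↦ DA
    C ↦ D
    D ↦ C
  step 1 ⇒ step 2: CDDA ⇒ D·C·C·DDB
    A ↦ DDB

A->DDB, B->DA, C->D, D->C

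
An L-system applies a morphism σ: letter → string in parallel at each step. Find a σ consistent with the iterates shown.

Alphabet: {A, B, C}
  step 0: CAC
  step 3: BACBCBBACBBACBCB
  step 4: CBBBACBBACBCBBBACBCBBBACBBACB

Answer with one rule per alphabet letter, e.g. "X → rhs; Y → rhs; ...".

  step 3 ⇒ step 4: BACBCBBACBBACBCB ⇒ CB·B·BA·CB·BA·CB·CB·B·BA·CB·CB·B·BA·CB·BA·CB
    A ↦ B
    B ↦ CB
    C ↦ BA

A->B, B->CB, C->BA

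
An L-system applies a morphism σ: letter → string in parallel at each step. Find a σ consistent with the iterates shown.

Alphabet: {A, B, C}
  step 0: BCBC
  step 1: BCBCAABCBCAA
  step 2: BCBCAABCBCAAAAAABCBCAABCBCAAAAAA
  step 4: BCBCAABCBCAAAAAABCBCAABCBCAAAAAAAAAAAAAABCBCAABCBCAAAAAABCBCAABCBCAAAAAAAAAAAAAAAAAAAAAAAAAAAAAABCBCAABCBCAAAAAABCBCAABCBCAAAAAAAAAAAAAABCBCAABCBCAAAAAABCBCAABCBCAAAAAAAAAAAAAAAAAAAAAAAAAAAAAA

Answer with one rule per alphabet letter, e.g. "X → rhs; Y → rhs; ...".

  step 1 ⇒ step 2: BCBCAABCBCAA ⇒ BCB·CAA·BCB·CAA·AA·AA·BCB·CAA·BCB·CAA·AA·AA
    A ↦ AA
    B ↦ BCB
    C ↦ CAA

A->AA, B->BCB, C->CAA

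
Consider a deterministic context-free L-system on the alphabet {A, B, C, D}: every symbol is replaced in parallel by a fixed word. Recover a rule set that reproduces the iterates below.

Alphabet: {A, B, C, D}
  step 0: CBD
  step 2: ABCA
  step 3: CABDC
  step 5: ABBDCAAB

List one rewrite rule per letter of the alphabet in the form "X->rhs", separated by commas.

  step 2 ⇒ step 3: ABCA ⇒ C·A·BD·C
    A ↦ C
    B ↦ A
    C ↦ BD
    D ↦ B  (constrained at step 0)

A->C, B->A, C->BD, D->B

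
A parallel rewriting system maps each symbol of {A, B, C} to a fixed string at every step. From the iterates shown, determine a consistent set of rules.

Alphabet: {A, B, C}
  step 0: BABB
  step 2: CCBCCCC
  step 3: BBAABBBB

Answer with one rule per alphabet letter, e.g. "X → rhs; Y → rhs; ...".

  step 2 ⇒ step 3: CCBCCCC ⇒ B·B·AA·B·B·B·B
    B ↦ AA
    C ↦ B
    A ↦ C  (constrained at step 0)

A->C, B->AA, C->B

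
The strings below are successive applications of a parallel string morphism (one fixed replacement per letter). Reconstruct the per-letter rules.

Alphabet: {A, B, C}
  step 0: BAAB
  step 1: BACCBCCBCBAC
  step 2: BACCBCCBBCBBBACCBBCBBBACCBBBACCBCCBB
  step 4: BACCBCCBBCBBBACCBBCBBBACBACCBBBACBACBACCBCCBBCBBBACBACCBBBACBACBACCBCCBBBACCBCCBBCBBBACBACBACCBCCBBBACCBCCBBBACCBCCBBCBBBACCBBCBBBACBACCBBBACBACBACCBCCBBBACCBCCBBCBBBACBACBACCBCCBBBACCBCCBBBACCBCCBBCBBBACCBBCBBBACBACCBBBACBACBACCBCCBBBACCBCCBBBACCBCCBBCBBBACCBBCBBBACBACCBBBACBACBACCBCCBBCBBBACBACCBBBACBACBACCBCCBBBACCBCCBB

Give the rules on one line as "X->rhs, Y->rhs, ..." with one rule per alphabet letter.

A->CBC, B->BAC, C->CBB

  step 1 ⇒ step 2: BACCBCCBCBAC ⇒ BAC·CBC·CBB·CBB·BAC·CBB·CBB·BAC·CBB·BAC·CBC·CBB
    A ↦ CBC
    B ↦ BAC
    C ↦ CBB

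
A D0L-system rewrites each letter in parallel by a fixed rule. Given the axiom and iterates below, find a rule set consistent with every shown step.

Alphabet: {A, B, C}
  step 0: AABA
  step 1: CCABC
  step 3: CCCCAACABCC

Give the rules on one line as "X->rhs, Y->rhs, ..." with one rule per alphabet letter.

A->C, B->AB, C->AA

  step 0 ⇒ step 1: AABA ⇒ C·C·AB·C
    A ↦ C
    B ↦ AB
    C ↦ AA  (constrained at step 1)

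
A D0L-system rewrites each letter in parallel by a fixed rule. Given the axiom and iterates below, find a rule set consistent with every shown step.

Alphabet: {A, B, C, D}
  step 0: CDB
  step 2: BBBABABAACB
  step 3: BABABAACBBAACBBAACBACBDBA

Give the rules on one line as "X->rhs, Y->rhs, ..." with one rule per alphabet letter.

  step 2 ⇒ step 3: BBBABABAACB ⇒ BA·BA·BA·ACB·BA·ACB·BA·ACB·ACB·D·BA
    A ↦ ACB
    B ↦ BA
    C ↦ D
    D ↦ BB  (constrained at step 0)

A->ACB, B->BA, C->D, D->BB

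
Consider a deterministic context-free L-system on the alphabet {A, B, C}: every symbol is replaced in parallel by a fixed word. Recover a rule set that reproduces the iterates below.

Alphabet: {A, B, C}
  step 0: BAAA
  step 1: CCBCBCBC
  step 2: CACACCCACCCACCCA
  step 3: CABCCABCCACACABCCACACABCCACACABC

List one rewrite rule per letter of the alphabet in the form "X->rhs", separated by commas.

  step 2 ⇒ step 3: CACACCCACCCACCCA ⇒ CA·BC·CA·BC·CA·CA·CA·BC·CA·CA·CA·BC·CA·CA·CA·BC
    A ↦ BC
    C ↦ CA
  step 0 ⇒ step 1: BAAA ⇒ CC·BC·BC·BC
    B ↦ CC

A->BC, B->CC, C->CA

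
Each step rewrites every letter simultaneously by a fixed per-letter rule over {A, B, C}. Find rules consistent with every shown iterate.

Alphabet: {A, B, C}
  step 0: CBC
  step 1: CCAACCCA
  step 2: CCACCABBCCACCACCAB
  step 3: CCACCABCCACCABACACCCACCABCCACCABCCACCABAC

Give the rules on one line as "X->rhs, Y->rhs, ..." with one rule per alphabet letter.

A->B, B->AC, C->CCA

  step 2 ⇒ step 3: CCACCABBCCACCACCAB ⇒ CCA·CCA·B·CCA·CCA·B·AC·AC·CCA·CCA·B·CCA·CCA·B·CCA·CCA·B·AC
    A ↦ B
    B ↦ AC
    C ↦ CCA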